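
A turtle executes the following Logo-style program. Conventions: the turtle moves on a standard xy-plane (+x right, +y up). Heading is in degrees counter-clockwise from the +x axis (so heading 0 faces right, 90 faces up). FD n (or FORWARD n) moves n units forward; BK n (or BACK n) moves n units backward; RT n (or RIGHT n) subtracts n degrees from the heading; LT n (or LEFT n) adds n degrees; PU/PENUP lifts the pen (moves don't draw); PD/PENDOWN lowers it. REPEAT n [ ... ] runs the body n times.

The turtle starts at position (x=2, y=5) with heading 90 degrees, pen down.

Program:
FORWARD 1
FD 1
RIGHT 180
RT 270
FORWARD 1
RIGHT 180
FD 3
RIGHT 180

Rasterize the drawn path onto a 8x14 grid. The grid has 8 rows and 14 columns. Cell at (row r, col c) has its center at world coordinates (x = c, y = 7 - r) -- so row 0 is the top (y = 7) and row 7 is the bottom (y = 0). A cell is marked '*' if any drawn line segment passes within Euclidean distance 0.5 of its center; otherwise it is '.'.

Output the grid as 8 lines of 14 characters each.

Segment 0: (2,5) -> (2,6)
Segment 1: (2,6) -> (2,7)
Segment 2: (2,7) -> (3,7)
Segment 3: (3,7) -> (0,7)

Answer: ****..........
..*...........
..*...........
..............
..............
..............
..............
..............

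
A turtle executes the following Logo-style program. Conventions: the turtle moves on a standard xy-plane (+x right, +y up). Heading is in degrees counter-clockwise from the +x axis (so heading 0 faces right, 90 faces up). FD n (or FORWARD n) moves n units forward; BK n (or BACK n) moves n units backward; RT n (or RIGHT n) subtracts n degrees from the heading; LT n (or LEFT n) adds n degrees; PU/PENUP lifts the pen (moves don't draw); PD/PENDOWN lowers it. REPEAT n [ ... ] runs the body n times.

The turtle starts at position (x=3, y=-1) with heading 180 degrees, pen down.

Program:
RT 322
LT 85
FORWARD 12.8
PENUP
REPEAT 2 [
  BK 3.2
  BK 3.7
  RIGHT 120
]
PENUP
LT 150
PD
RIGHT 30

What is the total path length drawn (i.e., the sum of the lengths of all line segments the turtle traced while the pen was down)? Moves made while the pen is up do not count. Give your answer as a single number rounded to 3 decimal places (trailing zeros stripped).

Answer: 12.8

Derivation:
Executing turtle program step by step:
Start: pos=(3,-1), heading=180, pen down
RT 322: heading 180 -> 218
LT 85: heading 218 -> 303
FD 12.8: (3,-1) -> (9.971,-11.735) [heading=303, draw]
PU: pen up
REPEAT 2 [
  -- iteration 1/2 --
  BK 3.2: (9.971,-11.735) -> (8.229,-9.051) [heading=303, move]
  BK 3.7: (8.229,-9.051) -> (6.213,-5.948) [heading=303, move]
  RT 120: heading 303 -> 183
  -- iteration 2/2 --
  BK 3.2: (6.213,-5.948) -> (9.409,-5.781) [heading=183, move]
  BK 3.7: (9.409,-5.781) -> (13.104,-5.587) [heading=183, move]
  RT 120: heading 183 -> 63
]
PU: pen up
LT 150: heading 63 -> 213
PD: pen down
RT 30: heading 213 -> 183
Final: pos=(13.104,-5.587), heading=183, 1 segment(s) drawn

Segment lengths:
  seg 1: (3,-1) -> (9.971,-11.735), length = 12.8
Total = 12.8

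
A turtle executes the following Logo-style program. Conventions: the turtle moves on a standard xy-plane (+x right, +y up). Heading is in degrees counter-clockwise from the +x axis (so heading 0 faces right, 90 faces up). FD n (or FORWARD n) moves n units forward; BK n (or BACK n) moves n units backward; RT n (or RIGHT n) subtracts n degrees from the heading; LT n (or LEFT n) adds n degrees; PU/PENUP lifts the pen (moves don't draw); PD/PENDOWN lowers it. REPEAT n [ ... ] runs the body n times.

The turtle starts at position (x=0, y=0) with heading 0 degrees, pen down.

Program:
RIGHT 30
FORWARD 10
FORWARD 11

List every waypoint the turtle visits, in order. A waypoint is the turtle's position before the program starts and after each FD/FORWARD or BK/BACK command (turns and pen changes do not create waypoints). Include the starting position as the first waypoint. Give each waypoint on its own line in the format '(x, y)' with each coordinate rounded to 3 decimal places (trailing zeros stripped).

Executing turtle program step by step:
Start: pos=(0,0), heading=0, pen down
RT 30: heading 0 -> 330
FD 10: (0,0) -> (8.66,-5) [heading=330, draw]
FD 11: (8.66,-5) -> (18.187,-10.5) [heading=330, draw]
Final: pos=(18.187,-10.5), heading=330, 2 segment(s) drawn
Waypoints (3 total):
(0, 0)
(8.66, -5)
(18.187, -10.5)

Answer: (0, 0)
(8.66, -5)
(18.187, -10.5)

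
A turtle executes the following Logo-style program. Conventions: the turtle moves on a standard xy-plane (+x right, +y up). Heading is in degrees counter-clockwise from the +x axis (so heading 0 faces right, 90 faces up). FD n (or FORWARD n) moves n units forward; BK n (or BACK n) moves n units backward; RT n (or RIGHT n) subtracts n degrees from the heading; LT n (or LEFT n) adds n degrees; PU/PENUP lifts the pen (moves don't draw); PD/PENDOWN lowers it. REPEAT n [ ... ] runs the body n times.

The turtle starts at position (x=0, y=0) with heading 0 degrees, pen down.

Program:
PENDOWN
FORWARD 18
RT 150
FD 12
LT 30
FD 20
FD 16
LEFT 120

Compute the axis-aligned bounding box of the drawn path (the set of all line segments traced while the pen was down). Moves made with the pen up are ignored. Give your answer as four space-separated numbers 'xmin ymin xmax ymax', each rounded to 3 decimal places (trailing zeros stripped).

Answer: -10.392 -37.177 18 0

Derivation:
Executing turtle program step by step:
Start: pos=(0,0), heading=0, pen down
PD: pen down
FD 18: (0,0) -> (18,0) [heading=0, draw]
RT 150: heading 0 -> 210
FD 12: (18,0) -> (7.608,-6) [heading=210, draw]
LT 30: heading 210 -> 240
FD 20: (7.608,-6) -> (-2.392,-23.321) [heading=240, draw]
FD 16: (-2.392,-23.321) -> (-10.392,-37.177) [heading=240, draw]
LT 120: heading 240 -> 0
Final: pos=(-10.392,-37.177), heading=0, 4 segment(s) drawn

Segment endpoints: x in {-10.392, -2.392, 0, 7.608, 18}, y in {-37.177, -23.321, -6, 0}
xmin=-10.392, ymin=-37.177, xmax=18, ymax=0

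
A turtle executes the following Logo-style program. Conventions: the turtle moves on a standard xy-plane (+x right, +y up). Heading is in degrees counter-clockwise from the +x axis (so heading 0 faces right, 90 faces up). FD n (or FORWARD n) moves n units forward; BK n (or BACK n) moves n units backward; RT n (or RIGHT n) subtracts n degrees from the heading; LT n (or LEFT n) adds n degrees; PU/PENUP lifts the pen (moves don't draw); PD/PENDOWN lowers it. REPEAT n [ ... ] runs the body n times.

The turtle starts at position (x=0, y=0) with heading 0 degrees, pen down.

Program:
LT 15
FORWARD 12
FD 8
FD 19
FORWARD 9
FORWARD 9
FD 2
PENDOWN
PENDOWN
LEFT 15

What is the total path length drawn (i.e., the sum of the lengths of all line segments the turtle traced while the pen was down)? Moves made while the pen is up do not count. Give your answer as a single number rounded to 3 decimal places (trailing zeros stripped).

Executing turtle program step by step:
Start: pos=(0,0), heading=0, pen down
LT 15: heading 0 -> 15
FD 12: (0,0) -> (11.591,3.106) [heading=15, draw]
FD 8: (11.591,3.106) -> (19.319,5.176) [heading=15, draw]
FD 19: (19.319,5.176) -> (37.671,10.094) [heading=15, draw]
FD 9: (37.671,10.094) -> (46.364,12.423) [heading=15, draw]
FD 9: (46.364,12.423) -> (55.058,14.753) [heading=15, draw]
FD 2: (55.058,14.753) -> (56.99,15.27) [heading=15, draw]
PD: pen down
PD: pen down
LT 15: heading 15 -> 30
Final: pos=(56.99,15.27), heading=30, 6 segment(s) drawn

Segment lengths:
  seg 1: (0,0) -> (11.591,3.106), length = 12
  seg 2: (11.591,3.106) -> (19.319,5.176), length = 8
  seg 3: (19.319,5.176) -> (37.671,10.094), length = 19
  seg 4: (37.671,10.094) -> (46.364,12.423), length = 9
  seg 5: (46.364,12.423) -> (55.058,14.753), length = 9
  seg 6: (55.058,14.753) -> (56.99,15.27), length = 2
Total = 59

Answer: 59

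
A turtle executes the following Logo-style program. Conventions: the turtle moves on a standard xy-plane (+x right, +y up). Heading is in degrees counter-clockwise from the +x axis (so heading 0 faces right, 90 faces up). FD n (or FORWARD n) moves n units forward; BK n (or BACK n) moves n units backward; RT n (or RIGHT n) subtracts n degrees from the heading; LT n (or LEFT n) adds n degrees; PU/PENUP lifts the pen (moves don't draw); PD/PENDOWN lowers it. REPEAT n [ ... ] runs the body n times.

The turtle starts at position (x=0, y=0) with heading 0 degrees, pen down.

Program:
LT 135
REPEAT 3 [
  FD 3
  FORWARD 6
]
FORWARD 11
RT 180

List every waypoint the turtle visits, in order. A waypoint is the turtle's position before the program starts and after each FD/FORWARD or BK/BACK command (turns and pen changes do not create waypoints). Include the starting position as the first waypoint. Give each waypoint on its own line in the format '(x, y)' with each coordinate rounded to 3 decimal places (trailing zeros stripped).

Executing turtle program step by step:
Start: pos=(0,0), heading=0, pen down
LT 135: heading 0 -> 135
REPEAT 3 [
  -- iteration 1/3 --
  FD 3: (0,0) -> (-2.121,2.121) [heading=135, draw]
  FD 6: (-2.121,2.121) -> (-6.364,6.364) [heading=135, draw]
  -- iteration 2/3 --
  FD 3: (-6.364,6.364) -> (-8.485,8.485) [heading=135, draw]
  FD 6: (-8.485,8.485) -> (-12.728,12.728) [heading=135, draw]
  -- iteration 3/3 --
  FD 3: (-12.728,12.728) -> (-14.849,14.849) [heading=135, draw]
  FD 6: (-14.849,14.849) -> (-19.092,19.092) [heading=135, draw]
]
FD 11: (-19.092,19.092) -> (-26.87,26.87) [heading=135, draw]
RT 180: heading 135 -> 315
Final: pos=(-26.87,26.87), heading=315, 7 segment(s) drawn
Waypoints (8 total):
(0, 0)
(-2.121, 2.121)
(-6.364, 6.364)
(-8.485, 8.485)
(-12.728, 12.728)
(-14.849, 14.849)
(-19.092, 19.092)
(-26.87, 26.87)

Answer: (0, 0)
(-2.121, 2.121)
(-6.364, 6.364)
(-8.485, 8.485)
(-12.728, 12.728)
(-14.849, 14.849)
(-19.092, 19.092)
(-26.87, 26.87)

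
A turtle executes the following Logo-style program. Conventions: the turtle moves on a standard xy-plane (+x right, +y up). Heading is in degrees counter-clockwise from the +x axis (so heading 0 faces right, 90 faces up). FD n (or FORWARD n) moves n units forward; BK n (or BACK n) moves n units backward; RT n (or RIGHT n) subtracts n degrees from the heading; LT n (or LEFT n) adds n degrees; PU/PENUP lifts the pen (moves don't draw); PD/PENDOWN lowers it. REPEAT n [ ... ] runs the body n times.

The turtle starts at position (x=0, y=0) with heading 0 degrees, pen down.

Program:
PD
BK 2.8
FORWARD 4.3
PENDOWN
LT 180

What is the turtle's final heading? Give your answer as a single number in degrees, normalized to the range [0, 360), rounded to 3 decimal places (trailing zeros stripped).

Executing turtle program step by step:
Start: pos=(0,0), heading=0, pen down
PD: pen down
BK 2.8: (0,0) -> (-2.8,0) [heading=0, draw]
FD 4.3: (-2.8,0) -> (1.5,0) [heading=0, draw]
PD: pen down
LT 180: heading 0 -> 180
Final: pos=(1.5,0), heading=180, 2 segment(s) drawn

Answer: 180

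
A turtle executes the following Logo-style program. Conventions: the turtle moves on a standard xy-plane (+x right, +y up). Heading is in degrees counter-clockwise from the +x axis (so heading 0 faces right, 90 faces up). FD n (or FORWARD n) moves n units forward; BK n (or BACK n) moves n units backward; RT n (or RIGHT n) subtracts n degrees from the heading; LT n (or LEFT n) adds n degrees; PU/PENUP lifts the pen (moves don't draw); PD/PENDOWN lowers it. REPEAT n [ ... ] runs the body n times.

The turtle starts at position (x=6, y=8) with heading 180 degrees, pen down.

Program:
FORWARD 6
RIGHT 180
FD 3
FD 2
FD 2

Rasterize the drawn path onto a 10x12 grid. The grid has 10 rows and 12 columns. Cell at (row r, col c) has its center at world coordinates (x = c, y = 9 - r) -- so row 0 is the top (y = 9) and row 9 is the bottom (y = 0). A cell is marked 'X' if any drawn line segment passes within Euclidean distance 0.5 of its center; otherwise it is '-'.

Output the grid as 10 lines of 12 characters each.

Segment 0: (6,8) -> (0,8)
Segment 1: (0,8) -> (3,8)
Segment 2: (3,8) -> (5,8)
Segment 3: (5,8) -> (7,8)

Answer: ------------
XXXXXXXX----
------------
------------
------------
------------
------------
------------
------------
------------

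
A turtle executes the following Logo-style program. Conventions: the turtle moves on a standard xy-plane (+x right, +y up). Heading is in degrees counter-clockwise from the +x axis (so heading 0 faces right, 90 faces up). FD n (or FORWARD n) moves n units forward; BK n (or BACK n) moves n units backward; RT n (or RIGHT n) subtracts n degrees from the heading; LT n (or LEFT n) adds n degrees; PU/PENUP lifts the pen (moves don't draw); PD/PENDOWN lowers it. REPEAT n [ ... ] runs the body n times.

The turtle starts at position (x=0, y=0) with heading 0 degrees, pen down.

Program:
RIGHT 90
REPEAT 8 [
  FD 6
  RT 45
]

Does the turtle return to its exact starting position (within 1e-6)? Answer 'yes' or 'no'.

Executing turtle program step by step:
Start: pos=(0,0), heading=0, pen down
RT 90: heading 0 -> 270
REPEAT 8 [
  -- iteration 1/8 --
  FD 6: (0,0) -> (0,-6) [heading=270, draw]
  RT 45: heading 270 -> 225
  -- iteration 2/8 --
  FD 6: (0,-6) -> (-4.243,-10.243) [heading=225, draw]
  RT 45: heading 225 -> 180
  -- iteration 3/8 --
  FD 6: (-4.243,-10.243) -> (-10.243,-10.243) [heading=180, draw]
  RT 45: heading 180 -> 135
  -- iteration 4/8 --
  FD 6: (-10.243,-10.243) -> (-14.485,-6) [heading=135, draw]
  RT 45: heading 135 -> 90
  -- iteration 5/8 --
  FD 6: (-14.485,-6) -> (-14.485,0) [heading=90, draw]
  RT 45: heading 90 -> 45
  -- iteration 6/8 --
  FD 6: (-14.485,0) -> (-10.243,4.243) [heading=45, draw]
  RT 45: heading 45 -> 0
  -- iteration 7/8 --
  FD 6: (-10.243,4.243) -> (-4.243,4.243) [heading=0, draw]
  RT 45: heading 0 -> 315
  -- iteration 8/8 --
  FD 6: (-4.243,4.243) -> (0,0) [heading=315, draw]
  RT 45: heading 315 -> 270
]
Final: pos=(0,0), heading=270, 8 segment(s) drawn

Start position: (0, 0)
Final position: (0, 0)
Distance = 0; < 1e-6 -> CLOSED

Answer: yes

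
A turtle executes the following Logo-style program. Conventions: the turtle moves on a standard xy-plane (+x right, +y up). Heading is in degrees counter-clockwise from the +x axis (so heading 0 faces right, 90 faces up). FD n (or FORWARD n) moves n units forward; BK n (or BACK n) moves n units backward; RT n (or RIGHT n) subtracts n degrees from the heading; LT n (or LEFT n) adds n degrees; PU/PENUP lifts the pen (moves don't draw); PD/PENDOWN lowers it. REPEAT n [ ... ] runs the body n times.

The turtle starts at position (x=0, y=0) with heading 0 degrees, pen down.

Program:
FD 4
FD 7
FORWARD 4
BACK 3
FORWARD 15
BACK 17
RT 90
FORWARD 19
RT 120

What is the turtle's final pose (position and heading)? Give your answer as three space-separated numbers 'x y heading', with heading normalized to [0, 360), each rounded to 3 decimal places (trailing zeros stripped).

Executing turtle program step by step:
Start: pos=(0,0), heading=0, pen down
FD 4: (0,0) -> (4,0) [heading=0, draw]
FD 7: (4,0) -> (11,0) [heading=0, draw]
FD 4: (11,0) -> (15,0) [heading=0, draw]
BK 3: (15,0) -> (12,0) [heading=0, draw]
FD 15: (12,0) -> (27,0) [heading=0, draw]
BK 17: (27,0) -> (10,0) [heading=0, draw]
RT 90: heading 0 -> 270
FD 19: (10,0) -> (10,-19) [heading=270, draw]
RT 120: heading 270 -> 150
Final: pos=(10,-19), heading=150, 7 segment(s) drawn

Answer: 10 -19 150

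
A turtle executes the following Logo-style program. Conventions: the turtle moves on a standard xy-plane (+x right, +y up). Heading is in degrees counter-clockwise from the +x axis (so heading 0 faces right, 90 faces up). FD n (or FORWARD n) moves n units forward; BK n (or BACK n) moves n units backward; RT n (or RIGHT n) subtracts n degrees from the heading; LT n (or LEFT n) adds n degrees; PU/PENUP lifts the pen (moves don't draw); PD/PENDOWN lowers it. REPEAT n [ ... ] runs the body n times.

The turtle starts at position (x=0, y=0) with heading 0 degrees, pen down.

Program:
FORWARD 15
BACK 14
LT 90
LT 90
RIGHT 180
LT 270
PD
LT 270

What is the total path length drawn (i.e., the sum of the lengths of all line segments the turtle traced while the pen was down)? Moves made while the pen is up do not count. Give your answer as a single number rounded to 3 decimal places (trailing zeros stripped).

Answer: 29

Derivation:
Executing turtle program step by step:
Start: pos=(0,0), heading=0, pen down
FD 15: (0,0) -> (15,0) [heading=0, draw]
BK 14: (15,0) -> (1,0) [heading=0, draw]
LT 90: heading 0 -> 90
LT 90: heading 90 -> 180
RT 180: heading 180 -> 0
LT 270: heading 0 -> 270
PD: pen down
LT 270: heading 270 -> 180
Final: pos=(1,0), heading=180, 2 segment(s) drawn

Segment lengths:
  seg 1: (0,0) -> (15,0), length = 15
  seg 2: (15,0) -> (1,0), length = 14
Total = 29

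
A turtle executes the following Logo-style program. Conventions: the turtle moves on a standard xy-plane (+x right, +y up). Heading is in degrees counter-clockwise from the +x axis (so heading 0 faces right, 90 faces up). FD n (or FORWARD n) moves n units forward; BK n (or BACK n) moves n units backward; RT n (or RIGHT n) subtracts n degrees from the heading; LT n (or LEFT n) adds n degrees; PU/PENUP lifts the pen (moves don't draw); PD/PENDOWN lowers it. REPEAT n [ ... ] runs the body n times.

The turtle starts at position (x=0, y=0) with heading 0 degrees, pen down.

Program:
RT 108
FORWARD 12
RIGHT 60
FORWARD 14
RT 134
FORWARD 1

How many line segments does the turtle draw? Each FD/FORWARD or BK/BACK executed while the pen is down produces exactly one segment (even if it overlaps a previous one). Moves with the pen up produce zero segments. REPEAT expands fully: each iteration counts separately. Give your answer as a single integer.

Answer: 3

Derivation:
Executing turtle program step by step:
Start: pos=(0,0), heading=0, pen down
RT 108: heading 0 -> 252
FD 12: (0,0) -> (-3.708,-11.413) [heading=252, draw]
RT 60: heading 252 -> 192
FD 14: (-3.708,-11.413) -> (-17.402,-14.323) [heading=192, draw]
RT 134: heading 192 -> 58
FD 1: (-17.402,-14.323) -> (-16.872,-13.475) [heading=58, draw]
Final: pos=(-16.872,-13.475), heading=58, 3 segment(s) drawn
Segments drawn: 3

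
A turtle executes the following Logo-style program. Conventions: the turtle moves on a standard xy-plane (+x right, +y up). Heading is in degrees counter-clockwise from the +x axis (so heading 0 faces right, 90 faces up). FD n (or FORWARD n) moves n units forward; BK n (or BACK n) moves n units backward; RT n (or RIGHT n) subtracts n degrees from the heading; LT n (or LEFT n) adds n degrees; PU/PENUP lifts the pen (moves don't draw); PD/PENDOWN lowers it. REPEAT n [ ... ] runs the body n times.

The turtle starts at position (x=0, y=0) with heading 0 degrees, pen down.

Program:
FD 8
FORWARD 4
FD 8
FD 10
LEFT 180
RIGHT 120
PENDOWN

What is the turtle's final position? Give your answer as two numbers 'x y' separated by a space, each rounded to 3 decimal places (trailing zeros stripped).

Answer: 30 0

Derivation:
Executing turtle program step by step:
Start: pos=(0,0), heading=0, pen down
FD 8: (0,0) -> (8,0) [heading=0, draw]
FD 4: (8,0) -> (12,0) [heading=0, draw]
FD 8: (12,0) -> (20,0) [heading=0, draw]
FD 10: (20,0) -> (30,0) [heading=0, draw]
LT 180: heading 0 -> 180
RT 120: heading 180 -> 60
PD: pen down
Final: pos=(30,0), heading=60, 4 segment(s) drawn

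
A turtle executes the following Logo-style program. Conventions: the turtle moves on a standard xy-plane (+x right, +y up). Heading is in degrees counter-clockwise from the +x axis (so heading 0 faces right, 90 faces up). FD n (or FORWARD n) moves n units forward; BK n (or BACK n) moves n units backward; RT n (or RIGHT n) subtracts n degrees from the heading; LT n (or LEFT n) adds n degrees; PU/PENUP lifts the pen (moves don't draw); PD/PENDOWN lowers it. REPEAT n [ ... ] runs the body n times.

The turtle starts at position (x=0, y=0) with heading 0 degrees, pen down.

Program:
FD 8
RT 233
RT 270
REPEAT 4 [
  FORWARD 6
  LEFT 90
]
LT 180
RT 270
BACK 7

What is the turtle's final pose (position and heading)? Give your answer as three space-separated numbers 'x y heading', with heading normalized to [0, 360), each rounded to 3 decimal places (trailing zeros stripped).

Executing turtle program step by step:
Start: pos=(0,0), heading=0, pen down
FD 8: (0,0) -> (8,0) [heading=0, draw]
RT 233: heading 0 -> 127
RT 270: heading 127 -> 217
REPEAT 4 [
  -- iteration 1/4 --
  FD 6: (8,0) -> (3.208,-3.611) [heading=217, draw]
  LT 90: heading 217 -> 307
  -- iteration 2/4 --
  FD 6: (3.208,-3.611) -> (6.819,-8.403) [heading=307, draw]
  LT 90: heading 307 -> 37
  -- iteration 3/4 --
  FD 6: (6.819,-8.403) -> (11.611,-4.792) [heading=37, draw]
  LT 90: heading 37 -> 127
  -- iteration 4/4 --
  FD 6: (11.611,-4.792) -> (8,0) [heading=127, draw]
  LT 90: heading 127 -> 217
]
LT 180: heading 217 -> 37
RT 270: heading 37 -> 127
BK 7: (8,0) -> (12.213,-5.59) [heading=127, draw]
Final: pos=(12.213,-5.59), heading=127, 6 segment(s) drawn

Answer: 12.213 -5.59 127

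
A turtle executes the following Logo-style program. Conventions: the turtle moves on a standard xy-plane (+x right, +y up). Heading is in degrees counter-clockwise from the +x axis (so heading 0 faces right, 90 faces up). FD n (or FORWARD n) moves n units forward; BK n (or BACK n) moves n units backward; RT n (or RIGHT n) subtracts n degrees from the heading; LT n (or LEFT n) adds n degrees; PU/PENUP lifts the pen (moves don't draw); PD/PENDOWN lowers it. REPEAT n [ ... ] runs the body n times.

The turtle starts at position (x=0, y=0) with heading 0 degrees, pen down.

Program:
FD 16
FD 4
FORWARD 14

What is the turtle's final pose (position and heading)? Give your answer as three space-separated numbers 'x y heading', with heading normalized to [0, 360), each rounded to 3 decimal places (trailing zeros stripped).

Executing turtle program step by step:
Start: pos=(0,0), heading=0, pen down
FD 16: (0,0) -> (16,0) [heading=0, draw]
FD 4: (16,0) -> (20,0) [heading=0, draw]
FD 14: (20,0) -> (34,0) [heading=0, draw]
Final: pos=(34,0), heading=0, 3 segment(s) drawn

Answer: 34 0 0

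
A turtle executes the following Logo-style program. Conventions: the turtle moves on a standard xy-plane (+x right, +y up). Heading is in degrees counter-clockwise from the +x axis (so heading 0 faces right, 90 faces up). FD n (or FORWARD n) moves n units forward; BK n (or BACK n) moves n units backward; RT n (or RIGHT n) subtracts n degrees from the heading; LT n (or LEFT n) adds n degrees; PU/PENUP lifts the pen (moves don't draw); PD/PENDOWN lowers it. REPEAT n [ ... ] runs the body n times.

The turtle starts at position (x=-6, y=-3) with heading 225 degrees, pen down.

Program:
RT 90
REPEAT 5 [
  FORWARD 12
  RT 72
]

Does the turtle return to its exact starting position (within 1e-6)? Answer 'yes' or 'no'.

Executing turtle program step by step:
Start: pos=(-6,-3), heading=225, pen down
RT 90: heading 225 -> 135
REPEAT 5 [
  -- iteration 1/5 --
  FD 12: (-6,-3) -> (-14.485,5.485) [heading=135, draw]
  RT 72: heading 135 -> 63
  -- iteration 2/5 --
  FD 12: (-14.485,5.485) -> (-9.037,16.177) [heading=63, draw]
  RT 72: heading 63 -> 351
  -- iteration 3/5 --
  FD 12: (-9.037,16.177) -> (2.815,14.3) [heading=351, draw]
  RT 72: heading 351 -> 279
  -- iteration 4/5 --
  FD 12: (2.815,14.3) -> (4.692,2.448) [heading=279, draw]
  RT 72: heading 279 -> 207
  -- iteration 5/5 --
  FD 12: (4.692,2.448) -> (-6,-3) [heading=207, draw]
  RT 72: heading 207 -> 135
]
Final: pos=(-6,-3), heading=135, 5 segment(s) drawn

Start position: (-6, -3)
Final position: (-6, -3)
Distance = 0; < 1e-6 -> CLOSED

Answer: yes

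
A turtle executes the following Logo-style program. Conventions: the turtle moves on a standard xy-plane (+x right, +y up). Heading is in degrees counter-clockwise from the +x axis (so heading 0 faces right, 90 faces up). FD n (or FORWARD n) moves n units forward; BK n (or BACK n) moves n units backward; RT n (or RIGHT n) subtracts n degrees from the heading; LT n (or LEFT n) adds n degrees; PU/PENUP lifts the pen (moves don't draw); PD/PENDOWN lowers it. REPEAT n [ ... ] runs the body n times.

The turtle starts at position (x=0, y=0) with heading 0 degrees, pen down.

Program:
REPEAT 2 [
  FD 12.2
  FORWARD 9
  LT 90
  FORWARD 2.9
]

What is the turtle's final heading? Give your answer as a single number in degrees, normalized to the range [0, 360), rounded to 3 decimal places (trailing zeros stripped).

Answer: 180

Derivation:
Executing turtle program step by step:
Start: pos=(0,0), heading=0, pen down
REPEAT 2 [
  -- iteration 1/2 --
  FD 12.2: (0,0) -> (12.2,0) [heading=0, draw]
  FD 9: (12.2,0) -> (21.2,0) [heading=0, draw]
  LT 90: heading 0 -> 90
  FD 2.9: (21.2,0) -> (21.2,2.9) [heading=90, draw]
  -- iteration 2/2 --
  FD 12.2: (21.2,2.9) -> (21.2,15.1) [heading=90, draw]
  FD 9: (21.2,15.1) -> (21.2,24.1) [heading=90, draw]
  LT 90: heading 90 -> 180
  FD 2.9: (21.2,24.1) -> (18.3,24.1) [heading=180, draw]
]
Final: pos=(18.3,24.1), heading=180, 6 segment(s) drawn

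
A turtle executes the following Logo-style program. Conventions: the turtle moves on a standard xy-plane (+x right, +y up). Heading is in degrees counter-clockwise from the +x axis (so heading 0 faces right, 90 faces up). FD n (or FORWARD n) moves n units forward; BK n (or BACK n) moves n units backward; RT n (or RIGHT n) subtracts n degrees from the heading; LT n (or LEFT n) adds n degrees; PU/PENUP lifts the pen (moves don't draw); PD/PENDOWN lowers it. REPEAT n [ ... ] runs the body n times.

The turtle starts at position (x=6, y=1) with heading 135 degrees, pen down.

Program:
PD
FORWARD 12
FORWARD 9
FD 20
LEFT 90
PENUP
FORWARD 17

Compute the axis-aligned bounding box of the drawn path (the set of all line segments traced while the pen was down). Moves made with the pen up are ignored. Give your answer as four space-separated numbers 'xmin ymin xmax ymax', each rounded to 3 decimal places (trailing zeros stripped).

Executing turtle program step by step:
Start: pos=(6,1), heading=135, pen down
PD: pen down
FD 12: (6,1) -> (-2.485,9.485) [heading=135, draw]
FD 9: (-2.485,9.485) -> (-8.849,15.849) [heading=135, draw]
FD 20: (-8.849,15.849) -> (-22.991,29.991) [heading=135, draw]
LT 90: heading 135 -> 225
PU: pen up
FD 17: (-22.991,29.991) -> (-35.012,17.971) [heading=225, move]
Final: pos=(-35.012,17.971), heading=225, 3 segment(s) drawn

Segment endpoints: x in {-22.991, -8.849, -2.485, 6}, y in {1, 9.485, 15.849, 29.991}
xmin=-22.991, ymin=1, xmax=6, ymax=29.991

Answer: -22.991 1 6 29.991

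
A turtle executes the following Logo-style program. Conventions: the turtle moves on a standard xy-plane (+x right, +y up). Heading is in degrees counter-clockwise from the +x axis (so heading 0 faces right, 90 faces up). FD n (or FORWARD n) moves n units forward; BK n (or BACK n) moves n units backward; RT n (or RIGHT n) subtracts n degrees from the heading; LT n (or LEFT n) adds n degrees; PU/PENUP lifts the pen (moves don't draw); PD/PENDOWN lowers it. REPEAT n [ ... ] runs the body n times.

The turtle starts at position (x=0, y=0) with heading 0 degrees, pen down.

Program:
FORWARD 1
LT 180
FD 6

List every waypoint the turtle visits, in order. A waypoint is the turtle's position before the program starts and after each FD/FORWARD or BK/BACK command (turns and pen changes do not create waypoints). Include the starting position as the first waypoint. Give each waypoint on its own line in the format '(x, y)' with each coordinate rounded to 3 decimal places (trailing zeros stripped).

Executing turtle program step by step:
Start: pos=(0,0), heading=0, pen down
FD 1: (0,0) -> (1,0) [heading=0, draw]
LT 180: heading 0 -> 180
FD 6: (1,0) -> (-5,0) [heading=180, draw]
Final: pos=(-5,0), heading=180, 2 segment(s) drawn
Waypoints (3 total):
(0, 0)
(1, 0)
(-5, 0)

Answer: (0, 0)
(1, 0)
(-5, 0)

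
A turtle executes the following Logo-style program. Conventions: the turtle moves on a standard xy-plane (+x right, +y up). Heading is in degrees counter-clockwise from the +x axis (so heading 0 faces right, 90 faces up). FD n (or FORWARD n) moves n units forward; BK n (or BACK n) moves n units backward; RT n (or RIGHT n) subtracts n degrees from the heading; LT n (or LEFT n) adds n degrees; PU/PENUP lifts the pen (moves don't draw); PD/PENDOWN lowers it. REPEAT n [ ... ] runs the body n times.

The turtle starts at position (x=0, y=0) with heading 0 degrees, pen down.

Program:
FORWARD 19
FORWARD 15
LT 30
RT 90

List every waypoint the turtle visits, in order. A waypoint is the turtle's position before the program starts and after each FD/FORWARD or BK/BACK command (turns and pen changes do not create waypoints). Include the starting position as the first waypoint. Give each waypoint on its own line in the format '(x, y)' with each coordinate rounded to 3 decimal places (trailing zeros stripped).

Answer: (0, 0)
(19, 0)
(34, 0)

Derivation:
Executing turtle program step by step:
Start: pos=(0,0), heading=0, pen down
FD 19: (0,0) -> (19,0) [heading=0, draw]
FD 15: (19,0) -> (34,0) [heading=0, draw]
LT 30: heading 0 -> 30
RT 90: heading 30 -> 300
Final: pos=(34,0), heading=300, 2 segment(s) drawn
Waypoints (3 total):
(0, 0)
(19, 0)
(34, 0)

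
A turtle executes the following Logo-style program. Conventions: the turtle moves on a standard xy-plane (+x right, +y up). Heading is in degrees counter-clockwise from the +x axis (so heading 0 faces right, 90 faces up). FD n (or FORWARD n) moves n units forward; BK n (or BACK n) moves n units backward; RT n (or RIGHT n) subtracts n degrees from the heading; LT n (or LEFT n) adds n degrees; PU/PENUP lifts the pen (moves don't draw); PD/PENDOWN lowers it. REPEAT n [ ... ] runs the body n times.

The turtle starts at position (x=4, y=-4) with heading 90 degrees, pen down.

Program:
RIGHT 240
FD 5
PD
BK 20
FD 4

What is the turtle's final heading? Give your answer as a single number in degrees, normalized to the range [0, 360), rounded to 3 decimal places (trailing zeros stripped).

Executing turtle program step by step:
Start: pos=(4,-4), heading=90, pen down
RT 240: heading 90 -> 210
FD 5: (4,-4) -> (-0.33,-6.5) [heading=210, draw]
PD: pen down
BK 20: (-0.33,-6.5) -> (16.99,3.5) [heading=210, draw]
FD 4: (16.99,3.5) -> (13.526,1.5) [heading=210, draw]
Final: pos=(13.526,1.5), heading=210, 3 segment(s) drawn

Answer: 210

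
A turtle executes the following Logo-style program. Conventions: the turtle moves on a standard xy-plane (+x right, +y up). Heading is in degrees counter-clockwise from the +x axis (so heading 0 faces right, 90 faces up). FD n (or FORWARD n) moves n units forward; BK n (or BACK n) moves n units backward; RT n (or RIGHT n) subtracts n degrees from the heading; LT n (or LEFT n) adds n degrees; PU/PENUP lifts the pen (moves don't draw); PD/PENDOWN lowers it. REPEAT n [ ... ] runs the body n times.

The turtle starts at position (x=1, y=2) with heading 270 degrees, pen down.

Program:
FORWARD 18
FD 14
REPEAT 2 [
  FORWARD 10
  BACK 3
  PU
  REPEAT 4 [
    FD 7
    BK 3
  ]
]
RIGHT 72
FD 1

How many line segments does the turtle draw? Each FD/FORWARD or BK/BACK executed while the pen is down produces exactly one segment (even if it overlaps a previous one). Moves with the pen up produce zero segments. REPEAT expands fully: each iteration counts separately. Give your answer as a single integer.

Executing turtle program step by step:
Start: pos=(1,2), heading=270, pen down
FD 18: (1,2) -> (1,-16) [heading=270, draw]
FD 14: (1,-16) -> (1,-30) [heading=270, draw]
REPEAT 2 [
  -- iteration 1/2 --
  FD 10: (1,-30) -> (1,-40) [heading=270, draw]
  BK 3: (1,-40) -> (1,-37) [heading=270, draw]
  PU: pen up
  REPEAT 4 [
    -- iteration 1/4 --
    FD 7: (1,-37) -> (1,-44) [heading=270, move]
    BK 3: (1,-44) -> (1,-41) [heading=270, move]
    -- iteration 2/4 --
    FD 7: (1,-41) -> (1,-48) [heading=270, move]
    BK 3: (1,-48) -> (1,-45) [heading=270, move]
    -- iteration 3/4 --
    FD 7: (1,-45) -> (1,-52) [heading=270, move]
    BK 3: (1,-52) -> (1,-49) [heading=270, move]
    -- iteration 4/4 --
    FD 7: (1,-49) -> (1,-56) [heading=270, move]
    BK 3: (1,-56) -> (1,-53) [heading=270, move]
  ]
  -- iteration 2/2 --
  FD 10: (1,-53) -> (1,-63) [heading=270, move]
  BK 3: (1,-63) -> (1,-60) [heading=270, move]
  PU: pen up
  REPEAT 4 [
    -- iteration 1/4 --
    FD 7: (1,-60) -> (1,-67) [heading=270, move]
    BK 3: (1,-67) -> (1,-64) [heading=270, move]
    -- iteration 2/4 --
    FD 7: (1,-64) -> (1,-71) [heading=270, move]
    BK 3: (1,-71) -> (1,-68) [heading=270, move]
    -- iteration 3/4 --
    FD 7: (1,-68) -> (1,-75) [heading=270, move]
    BK 3: (1,-75) -> (1,-72) [heading=270, move]
    -- iteration 4/4 --
    FD 7: (1,-72) -> (1,-79) [heading=270, move]
    BK 3: (1,-79) -> (1,-76) [heading=270, move]
  ]
]
RT 72: heading 270 -> 198
FD 1: (1,-76) -> (0.049,-76.309) [heading=198, move]
Final: pos=(0.049,-76.309), heading=198, 4 segment(s) drawn
Segments drawn: 4

Answer: 4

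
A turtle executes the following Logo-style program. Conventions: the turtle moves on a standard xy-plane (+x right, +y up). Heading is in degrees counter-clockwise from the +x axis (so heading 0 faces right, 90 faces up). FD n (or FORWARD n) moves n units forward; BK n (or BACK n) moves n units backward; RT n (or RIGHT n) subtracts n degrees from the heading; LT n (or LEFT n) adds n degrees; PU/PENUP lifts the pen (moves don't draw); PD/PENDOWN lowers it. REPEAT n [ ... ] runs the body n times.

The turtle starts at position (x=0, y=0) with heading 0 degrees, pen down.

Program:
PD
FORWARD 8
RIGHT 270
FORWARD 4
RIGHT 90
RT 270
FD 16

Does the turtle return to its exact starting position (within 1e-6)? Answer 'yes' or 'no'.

Answer: no

Derivation:
Executing turtle program step by step:
Start: pos=(0,0), heading=0, pen down
PD: pen down
FD 8: (0,0) -> (8,0) [heading=0, draw]
RT 270: heading 0 -> 90
FD 4: (8,0) -> (8,4) [heading=90, draw]
RT 90: heading 90 -> 0
RT 270: heading 0 -> 90
FD 16: (8,4) -> (8,20) [heading=90, draw]
Final: pos=(8,20), heading=90, 3 segment(s) drawn

Start position: (0, 0)
Final position: (8, 20)
Distance = 21.541; >= 1e-6 -> NOT closed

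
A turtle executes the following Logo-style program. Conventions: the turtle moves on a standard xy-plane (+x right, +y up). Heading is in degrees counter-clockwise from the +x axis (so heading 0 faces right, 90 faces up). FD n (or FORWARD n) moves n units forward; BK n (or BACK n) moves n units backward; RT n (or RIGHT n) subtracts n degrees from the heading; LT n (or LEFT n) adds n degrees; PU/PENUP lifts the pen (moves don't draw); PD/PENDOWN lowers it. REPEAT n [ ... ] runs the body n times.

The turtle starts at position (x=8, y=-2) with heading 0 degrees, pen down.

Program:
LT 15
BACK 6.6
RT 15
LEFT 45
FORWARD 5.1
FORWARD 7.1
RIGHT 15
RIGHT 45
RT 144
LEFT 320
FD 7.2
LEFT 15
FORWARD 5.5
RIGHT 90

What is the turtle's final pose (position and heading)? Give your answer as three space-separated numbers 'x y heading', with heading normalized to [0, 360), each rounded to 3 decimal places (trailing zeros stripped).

Executing turtle program step by step:
Start: pos=(8,-2), heading=0, pen down
LT 15: heading 0 -> 15
BK 6.6: (8,-2) -> (1.625,-3.708) [heading=15, draw]
RT 15: heading 15 -> 0
LT 45: heading 0 -> 45
FD 5.1: (1.625,-3.708) -> (5.231,-0.102) [heading=45, draw]
FD 7.1: (5.231,-0.102) -> (10.252,4.918) [heading=45, draw]
RT 15: heading 45 -> 30
RT 45: heading 30 -> 345
RT 144: heading 345 -> 201
LT 320: heading 201 -> 161
FD 7.2: (10.252,4.918) -> (3.444,7.263) [heading=161, draw]
LT 15: heading 161 -> 176
FD 5.5: (3.444,7.263) -> (-2.043,7.646) [heading=176, draw]
RT 90: heading 176 -> 86
Final: pos=(-2.043,7.646), heading=86, 5 segment(s) drawn

Answer: -2.043 7.646 86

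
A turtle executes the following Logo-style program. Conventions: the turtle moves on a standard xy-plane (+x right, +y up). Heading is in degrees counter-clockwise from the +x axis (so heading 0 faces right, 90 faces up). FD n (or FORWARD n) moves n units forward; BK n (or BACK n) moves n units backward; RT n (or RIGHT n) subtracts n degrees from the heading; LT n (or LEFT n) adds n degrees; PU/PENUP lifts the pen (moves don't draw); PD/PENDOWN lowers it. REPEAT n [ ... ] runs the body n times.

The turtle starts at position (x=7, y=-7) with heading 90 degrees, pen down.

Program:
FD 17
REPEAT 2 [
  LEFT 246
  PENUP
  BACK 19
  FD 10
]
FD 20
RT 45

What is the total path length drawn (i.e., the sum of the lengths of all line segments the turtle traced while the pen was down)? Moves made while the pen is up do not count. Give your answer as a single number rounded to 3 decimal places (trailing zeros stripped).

Executing turtle program step by step:
Start: pos=(7,-7), heading=90, pen down
FD 17: (7,-7) -> (7,10) [heading=90, draw]
REPEAT 2 [
  -- iteration 1/2 --
  LT 246: heading 90 -> 336
  PU: pen up
  BK 19: (7,10) -> (-10.357,17.728) [heading=336, move]
  FD 10: (-10.357,17.728) -> (-1.222,13.661) [heading=336, move]
  -- iteration 2/2 --
  LT 246: heading 336 -> 222
  PU: pen up
  BK 19: (-1.222,13.661) -> (12.898,26.374) [heading=222, move]
  FD 10: (12.898,26.374) -> (5.466,19.683) [heading=222, move]
]
FD 20: (5.466,19.683) -> (-9.397,6.3) [heading=222, move]
RT 45: heading 222 -> 177
Final: pos=(-9.397,6.3), heading=177, 1 segment(s) drawn

Segment lengths:
  seg 1: (7,-7) -> (7,10), length = 17
Total = 17

Answer: 17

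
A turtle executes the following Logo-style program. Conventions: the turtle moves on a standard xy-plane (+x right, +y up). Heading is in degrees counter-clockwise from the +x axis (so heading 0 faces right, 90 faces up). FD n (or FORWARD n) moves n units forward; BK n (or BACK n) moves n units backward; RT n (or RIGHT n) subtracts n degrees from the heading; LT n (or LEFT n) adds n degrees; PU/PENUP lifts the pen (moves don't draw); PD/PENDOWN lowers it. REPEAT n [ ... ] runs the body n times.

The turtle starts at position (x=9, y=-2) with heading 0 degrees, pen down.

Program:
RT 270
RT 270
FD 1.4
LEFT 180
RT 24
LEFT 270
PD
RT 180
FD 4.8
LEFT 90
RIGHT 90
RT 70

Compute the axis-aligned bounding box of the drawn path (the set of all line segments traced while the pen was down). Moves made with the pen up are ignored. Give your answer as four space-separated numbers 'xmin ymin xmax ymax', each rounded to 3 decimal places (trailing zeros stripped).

Answer: 7.6 -2 9.552 2.385

Derivation:
Executing turtle program step by step:
Start: pos=(9,-2), heading=0, pen down
RT 270: heading 0 -> 90
RT 270: heading 90 -> 180
FD 1.4: (9,-2) -> (7.6,-2) [heading=180, draw]
LT 180: heading 180 -> 0
RT 24: heading 0 -> 336
LT 270: heading 336 -> 246
PD: pen down
RT 180: heading 246 -> 66
FD 4.8: (7.6,-2) -> (9.552,2.385) [heading=66, draw]
LT 90: heading 66 -> 156
RT 90: heading 156 -> 66
RT 70: heading 66 -> 356
Final: pos=(9.552,2.385), heading=356, 2 segment(s) drawn

Segment endpoints: x in {7.6, 9, 9.552}, y in {-2, -2, 2.385}
xmin=7.6, ymin=-2, xmax=9.552, ymax=2.385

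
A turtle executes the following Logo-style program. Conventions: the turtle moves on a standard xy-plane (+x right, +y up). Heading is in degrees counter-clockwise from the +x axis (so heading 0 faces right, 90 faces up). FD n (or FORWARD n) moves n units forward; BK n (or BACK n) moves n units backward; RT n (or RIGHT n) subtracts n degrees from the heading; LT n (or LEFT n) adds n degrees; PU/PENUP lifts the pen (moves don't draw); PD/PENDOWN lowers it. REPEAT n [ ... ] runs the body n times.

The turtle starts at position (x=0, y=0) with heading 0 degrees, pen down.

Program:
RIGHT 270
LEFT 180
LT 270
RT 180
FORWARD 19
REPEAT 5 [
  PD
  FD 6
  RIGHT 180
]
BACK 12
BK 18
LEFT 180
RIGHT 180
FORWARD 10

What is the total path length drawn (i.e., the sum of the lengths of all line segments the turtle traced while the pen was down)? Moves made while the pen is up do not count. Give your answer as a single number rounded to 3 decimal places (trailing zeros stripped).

Executing turtle program step by step:
Start: pos=(0,0), heading=0, pen down
RT 270: heading 0 -> 90
LT 180: heading 90 -> 270
LT 270: heading 270 -> 180
RT 180: heading 180 -> 0
FD 19: (0,0) -> (19,0) [heading=0, draw]
REPEAT 5 [
  -- iteration 1/5 --
  PD: pen down
  FD 6: (19,0) -> (25,0) [heading=0, draw]
  RT 180: heading 0 -> 180
  -- iteration 2/5 --
  PD: pen down
  FD 6: (25,0) -> (19,0) [heading=180, draw]
  RT 180: heading 180 -> 0
  -- iteration 3/5 --
  PD: pen down
  FD 6: (19,0) -> (25,0) [heading=0, draw]
  RT 180: heading 0 -> 180
  -- iteration 4/5 --
  PD: pen down
  FD 6: (25,0) -> (19,0) [heading=180, draw]
  RT 180: heading 180 -> 0
  -- iteration 5/5 --
  PD: pen down
  FD 6: (19,0) -> (25,0) [heading=0, draw]
  RT 180: heading 0 -> 180
]
BK 12: (25,0) -> (37,0) [heading=180, draw]
BK 18: (37,0) -> (55,0) [heading=180, draw]
LT 180: heading 180 -> 0
RT 180: heading 0 -> 180
FD 10: (55,0) -> (45,0) [heading=180, draw]
Final: pos=(45,0), heading=180, 9 segment(s) drawn

Segment lengths:
  seg 1: (0,0) -> (19,0), length = 19
  seg 2: (19,0) -> (25,0), length = 6
  seg 3: (25,0) -> (19,0), length = 6
  seg 4: (19,0) -> (25,0), length = 6
  seg 5: (25,0) -> (19,0), length = 6
  seg 6: (19,0) -> (25,0), length = 6
  seg 7: (25,0) -> (37,0), length = 12
  seg 8: (37,0) -> (55,0), length = 18
  seg 9: (55,0) -> (45,0), length = 10
Total = 89

Answer: 89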